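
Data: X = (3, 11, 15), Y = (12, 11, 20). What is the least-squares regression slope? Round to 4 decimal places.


b = sum((xi-xbar)(yi-ybar)) / sum((xi-xbar)^2)
n = 3, xbar = 29/3 ≈ 9.666667, ybar = 43/3 ≈ 14.333333
Sxy = sum((xi-xbar)(yi-ybar)) = 124/3 ≈ 41.333333
Sxx = sum((xi-xbar)^2) = 224/3 ≈ 74.666667
b = Sxy / Sxx = 31/56 ≈ 0.553571

0.5536


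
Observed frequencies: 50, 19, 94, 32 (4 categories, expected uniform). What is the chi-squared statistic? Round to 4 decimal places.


chi2 = sum((O-E)^2/E), E = total/4
total = 195, E = 195/4 = 48.75
(50 - 48.75)^2 / 48.75 = 1.5625 / 48.75 = 5/156 ≈ 0.032051
(19 - 48.75)^2 / 48.75 = 885.0625 / 48.75 = 14161/780 ≈ 18.155128
(94 - 48.75)^2 / 48.75 = 2047.5625 / 48.75 = 32761/780 ≈ 42.001282
(32 - 48.75)^2 / 48.75 = 280.5625 / 48.75 = 4489/780 ≈ 5.755128
chi2 = 12859/195 ≈ 65.943590

65.9436


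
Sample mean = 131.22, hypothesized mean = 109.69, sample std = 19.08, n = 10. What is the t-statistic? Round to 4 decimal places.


t = (xbar - mu0) / (s/sqrt(n))
xbar - mu0 = 131.22 - 109.69 = 21.53
sqrt(10) ≈ 3.16227766
s/sqrt(n) = 19.08 / 3.16227766 ≈ 6.03362578
t = 21.53 / 6.03362578 ≈ 3.568335

3.5683


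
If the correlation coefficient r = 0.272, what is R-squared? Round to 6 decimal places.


R^2 = r^2 = (0.272)^2 = 0.073984

0.073984


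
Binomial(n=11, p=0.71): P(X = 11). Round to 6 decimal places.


P = C(n,k) * p^k * (1-p)^(n-k)
C(11,11) = 1
p^k = 0.71^11 ≈ 0.02311223
(1-p)^(n-k) = 0.29^0 = 1
P = 1 * 0.02311223 * 1 ≈ 0.023112

0.023112


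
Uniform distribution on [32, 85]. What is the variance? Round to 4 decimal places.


Var = (b-a)^2 / 12
(b-a)^2 = (85 - 32)^2 = 2809
Var = 2809/12 ≈ 234.083333

234.0833


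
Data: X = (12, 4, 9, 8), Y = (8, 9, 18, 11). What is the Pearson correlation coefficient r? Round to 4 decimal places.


r = sum((xi-xbar)(yi-ybar)) / sqrt(sum((xi-xbar)^2) * sum((yi-ybar)^2))
n = 4, xbar = 33/4 = 8.25, ybar = 46/4 = 11.5
Sxy = sum((xi-xbar)(yi-ybar)) = 2.5
Sxx = sum((xi-xbar)^2) = 32.75
Syy = sum((yi-ybar)^2) = 61
sqrt(Sxx*Syy) ≈ 44.696197
r = Sxy / sqrt(Sxx*Syy) = 2.5 / 44.696197 ≈ 0.055933

0.0559


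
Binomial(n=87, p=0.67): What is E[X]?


E[X] = n*p = 87 * 0.67 = 58.29

58.29


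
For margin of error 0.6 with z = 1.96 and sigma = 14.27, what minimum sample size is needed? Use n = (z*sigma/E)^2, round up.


z*sigma/E = 1.96 * 14.27 / 0.6 = 69923/1500 ≈ 46.615333
(z*sigma/E)^2 ≈ 2172.989302
round up: n = 2173

2173


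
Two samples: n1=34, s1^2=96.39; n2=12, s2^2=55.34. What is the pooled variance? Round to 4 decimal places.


sp^2 = ((n1-1)*s1^2 + (n2-1)*s2^2)/(n1+n2-2)
(n1-1)*s1^2 = 33 * 96.39 = 3180.87
(n2-1)*s2^2 = 11 * 55.34 = 608.74
numerator = 3180.87 + 608.74 = 3789.61
n1+n2-2 = 44
sp^2 = 3789.61 / 44 = 86.1275

86.1275


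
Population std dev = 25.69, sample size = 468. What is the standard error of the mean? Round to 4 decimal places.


SE = sigma / sqrt(n)
sqrt(468) ≈ 21.633308
SE = 25.69 / 21.633308 ≈ 1.187521

1.1875


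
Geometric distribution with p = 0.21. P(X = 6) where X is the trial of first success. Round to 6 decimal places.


P = (1-p)^(k-1) * p
(1-p)^(k-1) = 0.79^5 ≈ 0.3077056
P = 0.3077056 * 0.21 ≈ 0.06461818

0.064618


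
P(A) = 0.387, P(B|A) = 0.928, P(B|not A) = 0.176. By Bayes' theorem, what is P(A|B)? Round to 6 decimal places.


P(A|B) = P(B|A)*P(A) / P(B), P(B) = P(B|A)*P(A) + P(B|not A)*P(not A)
P(B|A)*P(A) = 0.928 * 0.387 = 0.359136
P(B|not A)*P(not A) = 0.176 * 0.613 = 0.107888
P(B) = 0.359136 + 0.107888 = 0.467024
P(A|B) = 0.359136 / 0.467024 ≈ 0.76898832

0.768988


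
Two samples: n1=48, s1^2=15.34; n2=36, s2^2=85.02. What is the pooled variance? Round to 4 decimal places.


sp^2 = ((n1-1)*s1^2 + (n2-1)*s2^2)/(n1+n2-2)
(n1-1)*s1^2 = 47 * 15.34 = 720.98
(n2-1)*s2^2 = 35 * 85.02 = 2975.7
numerator = 720.98 + 2975.7 = 3696.68
n1+n2-2 = 82
sp^2 = 3696.68 / 82 = 92417/2050 ≈ 45.081463

45.0815


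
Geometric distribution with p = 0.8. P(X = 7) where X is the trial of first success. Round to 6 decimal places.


P = (1-p)^(k-1) * p
(1-p)^(k-1) = 0.2^6 = 0.000064
P = 0.000064 * 0.8 = 0.0000512

0.000051


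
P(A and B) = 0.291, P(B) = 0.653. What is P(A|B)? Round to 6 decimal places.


P(A|B) = P(A and B) / P(B) = 0.291 / 0.653 = 291/653 ≈ 0.44563553

0.445636


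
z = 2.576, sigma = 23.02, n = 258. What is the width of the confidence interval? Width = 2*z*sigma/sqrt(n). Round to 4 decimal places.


width = 2*z*sigma/sqrt(n)
2*z*sigma = 2 * 2.576 * 23.02 = 118.59904
sqrt(258) ≈ 16.062378
width = 118.59904 / 16.062378 ≈ 7.383654

7.3837


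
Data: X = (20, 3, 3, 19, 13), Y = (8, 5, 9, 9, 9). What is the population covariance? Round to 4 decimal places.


Cov = (1/n)*sum((xi-xbar)(yi-ybar))
n = 5, xbar = 58/5 = 11.6, ybar = 40/5 = 8
sum((xi-xbar)(yi-ybar)) = 26
Cov = 26 / 5 = 5.2

5.2000


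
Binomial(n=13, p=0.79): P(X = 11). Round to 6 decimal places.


P = C(n,k) * p^k * (1-p)^(n-k)
C(13,11) = 78
p^k = 0.79^11 ≈ 0.07479938
(1-p)^(n-k) = 0.21^2 = 0.0441
P = 78 * 0.07479938 * 0.0441 ≈ 0.257295

0.257295


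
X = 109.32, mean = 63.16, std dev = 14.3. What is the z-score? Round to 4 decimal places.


z = (X - mu) / sigma
X - mu = 109.32 - 63.16 = 46.16
z = 46.16 / 14.3 = 2308/715 ≈ 3.227972

3.2280


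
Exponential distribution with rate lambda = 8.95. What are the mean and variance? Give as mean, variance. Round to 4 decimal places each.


mean = 1/lam, var = 1/lam^2
mean = 1 / 8.95 = 20/179 ≈ 0.111732
lam^2 = 8.95^2 = 80.1025
var = 1 / 80.1025 ≈ 0.012484

0.1117, 0.0125


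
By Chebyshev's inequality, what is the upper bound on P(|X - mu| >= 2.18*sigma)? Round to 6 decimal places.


P <= 1/k^2
k^2 = 2.18^2 = 4.7524
1/k^2 = 1 / 4.7524 ≈ 0.21042000

0.210420


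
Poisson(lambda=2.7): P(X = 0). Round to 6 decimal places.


P = e^(-lam) * lam^k / k!
e^(-2.7) ≈ 0.06720551
lam^k = 2.7^0 = 1
k! = 0! = 1
P = 0.06720551 * 1 / 1 ≈ 0.067206

0.067206


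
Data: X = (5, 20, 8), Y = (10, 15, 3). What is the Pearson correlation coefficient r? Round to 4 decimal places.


r = sum((xi-xbar)(yi-ybar)) / sqrt(sum((xi-xbar)^2) * sum((yi-ybar)^2))
n = 3, xbar = 33/3 = 11, ybar = 28/3 ≈ 9.333333
Sxy = sum((xi-xbar)(yi-ybar)) = 66
Sxx = sum((xi-xbar)^2) = 126
Syy = sum((yi-ybar)^2) = 218/3 ≈ 72.666667
sqrt(Sxx*Syy) ≈ 95.686990
r = Sxy / sqrt(Sxx*Syy) = 66 / 95.686990 ≈ 0.689749

0.6897


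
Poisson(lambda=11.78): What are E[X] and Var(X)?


E[X] = Var(X) = lambda = 11.78

11.78, 11.78


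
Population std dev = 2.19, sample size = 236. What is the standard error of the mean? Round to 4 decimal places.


SE = sigma / sqrt(n)
sqrt(236) ≈ 15.362291
SE = 2.19 / 15.362291 ≈ 0.142557

0.1426


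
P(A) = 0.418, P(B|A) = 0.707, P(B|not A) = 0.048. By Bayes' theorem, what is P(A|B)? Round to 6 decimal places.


P(A|B) = P(B|A)*P(A) / P(B), P(B) = P(B|A)*P(A) + P(B|not A)*P(not A)
P(B|A)*P(A) = 0.707 * 0.418 = 0.295526
P(B|not A)*P(not A) = 0.048 * 0.582 = 0.027936
P(B) = 0.295526 + 0.027936 = 0.323462
P(A|B) = 0.295526 / 0.323462 ≈ 0.91363437

0.913634


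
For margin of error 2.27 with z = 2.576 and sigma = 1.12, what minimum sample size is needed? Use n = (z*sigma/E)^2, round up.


z*sigma/E = 2.576 * 1.12 / 2.27 ≈ 1.270978
(z*sigma/E)^2 ≈ 1.615385
round up: n = 2

2


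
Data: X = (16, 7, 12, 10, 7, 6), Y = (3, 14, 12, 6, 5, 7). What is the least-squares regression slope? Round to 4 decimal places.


b = sum((xi-xbar)(yi-ybar)) / sum((xi-xbar)^2)
n = 6, xbar = 58/6 = 29/3 ≈ 9.666667, ybar = 47/6 ≈ 7.833333
Sxy = sum((xi-xbar)(yi-ybar)) = -82/3 ≈ -27.333333
Sxx = sum((xi-xbar)^2) = 220/3 ≈ 73.333333
b = Sxy / Sxx = -41/110 ≈ -0.372727

-0.3727


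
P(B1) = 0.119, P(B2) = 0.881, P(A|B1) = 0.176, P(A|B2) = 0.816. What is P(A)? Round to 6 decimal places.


P(A) = P(A|B1)*P(B1) + P(A|B2)*P(B2)
P(A|B1)*P(B1) = 0.176 * 0.119 = 0.020944
P(A|B2)*P(B2) = 0.816 * 0.881 = 0.718896
P(A) = 0.020944 + 0.718896 = 0.73984

0.739840


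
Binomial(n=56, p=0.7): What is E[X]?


E[X] = n*p = 56 * 0.7 = 39.2

39.2


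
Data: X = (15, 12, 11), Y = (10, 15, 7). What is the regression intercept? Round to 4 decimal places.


a = ybar - b*xbar, where b = sum((xi-xbar)(yi-ybar)) / sum((xi-xbar)^2)
n = 3, xbar = 38/3 ≈ 12.666667, ybar = 32/3 ≈ 10.666667
Sxy = sum((xi-xbar)(yi-ybar)) = 5/3 ≈ 1.666667
Sxx = sum((xi-xbar)^2) = 26/3 ≈ 8.666667
b = Sxy / Sxx = 5/26 ≈ 0.192308
a = 10.666667 - 0.192308 * 12.666667 = 107/13 ≈ 8.230769

8.2308


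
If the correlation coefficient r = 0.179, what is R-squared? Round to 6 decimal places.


R^2 = r^2 = (0.179)^2 = 0.032041

0.032041


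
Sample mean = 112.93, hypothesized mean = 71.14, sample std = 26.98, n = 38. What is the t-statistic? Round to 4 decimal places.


t = (xbar - mu0) / (s/sqrt(n))
xbar - mu0 = 112.93 - 71.14 = 41.79
sqrt(38) ≈ 6.16441400
s/sqrt(n) = 26.98 / 6.16441400 ≈ 4.37673394
t = 41.79 / 4.37673394 ≈ 9.548216

9.5482


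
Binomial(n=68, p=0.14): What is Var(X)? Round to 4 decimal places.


Var = n*p*(1-p) = 68 * 0.14 * 0.86 = 8.1872

8.1872


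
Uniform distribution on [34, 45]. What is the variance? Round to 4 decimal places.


Var = (b-a)^2 / 12
(b-a)^2 = (45 - 34)^2 = 121
Var = 121/12 ≈ 10.083333

10.0833


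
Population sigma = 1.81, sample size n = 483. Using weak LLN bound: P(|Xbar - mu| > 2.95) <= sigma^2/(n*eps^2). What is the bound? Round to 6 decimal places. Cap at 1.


bound = min(1, sigma^2/(n*eps^2))
sigma^2 = 1.81^2 = 3.2761
n*eps^2 = 483 * 2.95^2 = 483 * 8.7025 = 4203.3075
sigma^2/(n*eps^2) = 3.2761 / 4203.3075 ≈ 0.00077941

0.000779


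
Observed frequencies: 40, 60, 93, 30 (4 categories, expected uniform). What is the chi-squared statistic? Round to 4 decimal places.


chi2 = sum((O-E)^2/E), E = total/4
total = 223, E = 223/4 = 55.75
(40 - 55.75)^2 / 55.75 = 248.0625 / 55.75 = 3969/892 ≈ 4.449552
(60 - 55.75)^2 / 55.75 = 18.0625 / 55.75 = 289/892 ≈ 0.323991
(93 - 55.75)^2 / 55.75 = 1387.5625 / 55.75 = 22201/892 ≈ 24.889013
(30 - 55.75)^2 / 55.75 = 663.0625 / 55.75 = 10609/892 ≈ 11.893498
chi2 = 9267/223 ≈ 41.556054

41.5561


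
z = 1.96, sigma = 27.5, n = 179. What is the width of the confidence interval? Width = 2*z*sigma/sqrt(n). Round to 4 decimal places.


width = 2*z*sigma/sqrt(n)
2*z*sigma = 2 * 1.96 * 27.5 = 107.8
sqrt(179) ≈ 13.379088
width = 107.8 / 13.379088 ≈ 8.057350

8.0574


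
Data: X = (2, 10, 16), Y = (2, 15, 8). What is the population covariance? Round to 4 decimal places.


Cov = (1/n)*sum((xi-xbar)(yi-ybar))
n = 3, xbar = 28/3 ≈ 9.333333, ybar = 25/3 ≈ 8.333333
sum((xi-xbar)(yi-ybar)) = 146/3 ≈ 48.666667
Cov = 48.666667 / 3 = 146/9 ≈ 16.222222

16.2222


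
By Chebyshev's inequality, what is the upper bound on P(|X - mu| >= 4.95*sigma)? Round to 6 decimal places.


P <= 1/k^2
k^2 = 4.95^2 = 24.5025
1/k^2 = 1 / 24.5025 = 400/9801 ≈ 0.04081216

0.040812


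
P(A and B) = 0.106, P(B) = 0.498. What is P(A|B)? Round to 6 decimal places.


P(A|B) = P(A and B) / P(B) = 0.106 / 0.498 = 53/249 ≈ 0.21285141

0.212851


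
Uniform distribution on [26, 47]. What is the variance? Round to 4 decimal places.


Var = (b-a)^2 / 12
(b-a)^2 = (47 - 26)^2 = 441
Var = 441/12 = 36.75

36.7500


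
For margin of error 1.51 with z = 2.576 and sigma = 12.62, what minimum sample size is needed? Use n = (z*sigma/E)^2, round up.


z*sigma/E = 2.576 * 12.62 / 1.51 ≈ 21.529219
(z*sigma/E)^2 ≈ 463.507251
round up: n = 464

464


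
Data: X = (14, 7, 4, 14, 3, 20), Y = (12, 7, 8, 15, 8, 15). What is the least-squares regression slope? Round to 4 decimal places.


b = sum((xi-xbar)(yi-ybar)) / sum((xi-xbar)^2)
n = 6, xbar = 62/6 = 31/3 ≈ 10.333333, ybar = 65/6 ≈ 10.833333
Sxy = sum((xi-xbar)(yi-ybar)) = 334/3 ≈ 111.333333
Sxx = sum((xi-xbar)^2) = 676/3 ≈ 225.333333
b = Sxy / Sxx = 167/338 ≈ 0.494083

0.4941


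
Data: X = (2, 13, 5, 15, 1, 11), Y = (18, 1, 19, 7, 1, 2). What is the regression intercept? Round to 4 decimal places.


a = ybar - b*xbar, where b = sum((xi-xbar)(yi-ybar)) / sum((xi-xbar)^2)
n = 6, xbar = 47/6 ≈ 7.833333, ybar = 48/6 = 8
Sxy = sum((xi-xbar)(yi-ybar)) = -104
Sxx = sum((xi-xbar)^2) = 1061/6 ≈ 176.833333
b = Sxy / Sxx = -624/1061 ≈ -0.588124
a = 8 - (-0.588124) * 7.833333 = 13376/1061 ≈ 12.606975

12.6070


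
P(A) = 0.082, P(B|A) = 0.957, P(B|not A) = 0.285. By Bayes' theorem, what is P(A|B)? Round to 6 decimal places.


P(A|B) = P(B|A)*P(A) / P(B), P(B) = P(B|A)*P(A) + P(B|not A)*P(not A)
P(B|A)*P(A) = 0.957 * 0.082 = 0.078474
P(B|not A)*P(not A) = 0.285 * 0.918 = 0.26163
P(B) = 0.078474 + 0.26163 = 0.340104
P(A|B) = 0.078474 / 0.340104 ≈ 0.23073530

0.230735


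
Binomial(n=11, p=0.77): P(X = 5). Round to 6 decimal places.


P = C(n,k) * p^k * (1-p)^(n-k)
C(11,5) = 462
p^k = 0.77^5 ≈ 0.2706784
(1-p)^(n-k) = 0.23^6 ≈ 0.0001480359
P = 462 * 0.2706784 * 0.0001480359 ≈ 0.018512

0.018512


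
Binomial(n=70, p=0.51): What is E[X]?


E[X] = n*p = 70 * 0.51 = 35.7

35.7


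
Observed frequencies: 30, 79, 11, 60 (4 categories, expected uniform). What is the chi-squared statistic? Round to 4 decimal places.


chi2 = sum((O-E)^2/E), E = total/4
total = 180, E = 180/4 = 45
(30 - 45)^2 / 45 = 225 / 45 = 5
(79 - 45)^2 / 45 = 1156 / 45 = 1156/45 ≈ 25.688889
(11 - 45)^2 / 45 = 1156 / 45 = 1156/45 ≈ 25.688889
(60 - 45)^2 / 45 = 225 / 45 = 5
chi2 = 2762/45 ≈ 61.377778

61.3778


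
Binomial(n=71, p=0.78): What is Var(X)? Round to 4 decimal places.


Var = n*p*(1-p) = 71 * 0.78 * 0.22 = 12.1836

12.1836


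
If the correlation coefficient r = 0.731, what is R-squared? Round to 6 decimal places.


R^2 = r^2 = (0.731)^2 = 0.534361

0.534361


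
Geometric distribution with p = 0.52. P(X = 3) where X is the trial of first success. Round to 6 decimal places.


P = (1-p)^(k-1) * p
(1-p)^(k-1) = 0.48^2 = 0.2304
P = 0.2304 * 0.52 = 0.119808

0.119808


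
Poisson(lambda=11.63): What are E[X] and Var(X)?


E[X] = Var(X) = lambda = 11.63

11.63, 11.63


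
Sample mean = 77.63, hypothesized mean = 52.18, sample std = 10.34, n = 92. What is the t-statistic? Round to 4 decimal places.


t = (xbar - mu0) / (s/sqrt(n))
xbar - mu0 = 77.63 - 52.18 = 25.45
sqrt(92) ≈ 9.59166305
s/sqrt(n) = 10.34 / 9.59166305 ≈ 1.07801952
t = 25.45 / 1.07801952 ≈ 23.608107

23.6081


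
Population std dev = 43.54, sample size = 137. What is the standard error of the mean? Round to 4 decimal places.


SE = sigma / sqrt(n)
sqrt(137) ≈ 11.704700
SE = 43.54 / 11.704700 ≈ 3.719873

3.7199


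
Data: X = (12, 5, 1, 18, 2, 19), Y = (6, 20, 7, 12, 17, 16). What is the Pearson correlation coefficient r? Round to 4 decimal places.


r = sum((xi-xbar)(yi-ybar)) / sqrt(sum((xi-xbar)^2) * sum((yi-ybar)^2))
n = 6, xbar = 57/6 = 9.5, ybar = 78/6 = 13
Sxy = sum((xi-xbar)(yi-ybar)) = -8
Sxx = sum((xi-xbar)^2) = 317.5
Syy = sum((yi-ybar)^2) = 160
sqrt(Sxx*Syy) ≈ 225.388553
r = Sxy / sqrt(Sxx*Syy) = -8 / 225.388553 ≈ -0.035494

-0.0355


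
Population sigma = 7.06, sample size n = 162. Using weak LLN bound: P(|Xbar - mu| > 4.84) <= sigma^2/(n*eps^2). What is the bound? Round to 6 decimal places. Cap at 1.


bound = min(1, sigma^2/(n*eps^2))
sigma^2 = 7.06^2 = 49.8436
n*eps^2 = 162 * 4.84^2 = 162 * 23.4256 = 3794.9472
sigma^2/(n*eps^2) = 49.8436 / 3794.9472 ≈ 0.01313420

0.013134


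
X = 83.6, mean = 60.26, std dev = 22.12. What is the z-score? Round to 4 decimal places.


z = (X - mu) / sigma
X - mu = 83.6 - 60.26 = 23.34
z = 23.34 / 22.12 = 1167/1106 ≈ 1.055154

1.0552


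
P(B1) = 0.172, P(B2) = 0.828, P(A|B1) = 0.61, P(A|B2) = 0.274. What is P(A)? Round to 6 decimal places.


P(A) = P(A|B1)*P(B1) + P(A|B2)*P(B2)
P(A|B1)*P(B1) = 0.61 * 0.172 = 0.10492
P(A|B2)*P(B2) = 0.274 * 0.828 = 0.226872
P(A) = 0.10492 + 0.226872 = 0.331792

0.331792


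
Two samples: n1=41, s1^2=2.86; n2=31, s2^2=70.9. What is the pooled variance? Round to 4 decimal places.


sp^2 = ((n1-1)*s1^2 + (n2-1)*s2^2)/(n1+n2-2)
(n1-1)*s1^2 = 40 * 2.86 = 114.4
(n2-1)*s2^2 = 30 * 70.9 = 2127
numerator = 114.4 + 2127 = 2241.4
n1+n2-2 = 70
sp^2 = 2241.4 / 70 = 32.02

32.0200


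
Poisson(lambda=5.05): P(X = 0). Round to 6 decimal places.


P = e^(-lam) * lam^k / k!
e^(-5.05) ≈ 0.006409333
lam^k = 5.05^0 = 1
k! = 0! = 1
P = 0.006409333 * 1 / 1 ≈ 0.006409

0.006409


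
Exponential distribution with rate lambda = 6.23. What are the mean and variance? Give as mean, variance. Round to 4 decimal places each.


mean = 1/lam, var = 1/lam^2
mean = 1 / 6.23 = 100/623 ≈ 0.160514
lam^2 = 6.23^2 = 38.8129
var = 1 / 38.8129 ≈ 0.025765

0.1605, 0.0258


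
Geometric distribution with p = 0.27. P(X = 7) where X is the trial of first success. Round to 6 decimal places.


P = (1-p)^(k-1) * p
(1-p)^(k-1) = 0.73^6 ≈ 0.1513342
P = 0.1513342 * 0.27 ≈ 0.04086024

0.040860


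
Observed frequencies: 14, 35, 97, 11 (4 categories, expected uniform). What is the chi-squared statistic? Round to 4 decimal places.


chi2 = sum((O-E)^2/E), E = total/4
total = 157, E = 157/4 = 39.25
(14 - 39.25)^2 / 39.25 = 637.5625 / 39.25 = 10201/628 ≈ 16.243631
(35 - 39.25)^2 / 39.25 = 18.0625 / 39.25 = 289/628 ≈ 0.460191
(97 - 39.25)^2 / 39.25 = 3335.0625 / 39.25 = 53361/628 ≈ 84.969745
(11 - 39.25)^2 / 39.25 = 798.0625 / 39.25 = 12769/628 ≈ 20.332803
chi2 = 19155/157 ≈ 122.006369

122.0064


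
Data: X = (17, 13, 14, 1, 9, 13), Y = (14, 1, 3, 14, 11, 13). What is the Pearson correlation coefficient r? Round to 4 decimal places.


r = sum((xi-xbar)(yi-ybar)) / sqrt(sum((xi-xbar)^2) * sum((yi-ybar)^2))
n = 6, xbar = 67/6 ≈ 11.166667, ybar = 56/6 = 28/3 ≈ 9.333333
Sxy = sum((xi-xbar)(yi-ybar)) = -151/3 ≈ -50.333333
Sxx = sum((xi-xbar)^2) = 941/6 ≈ 156.833333
Syy = sum((yi-ybar)^2) = 508/3 ≈ 169.333333
sqrt(Sxx*Syy) ≈ 162.963527
r = Sxy / sqrt(Sxx*Syy) = -50.333333 / 162.963527 ≈ -0.308863

-0.3089


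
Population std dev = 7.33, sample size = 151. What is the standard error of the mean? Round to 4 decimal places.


SE = sigma / sqrt(n)
sqrt(151) ≈ 12.288206
SE = 7.33 / 12.288206 ≈ 0.596507

0.5965


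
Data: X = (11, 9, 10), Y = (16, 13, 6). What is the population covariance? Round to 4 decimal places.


Cov = (1/n)*sum((xi-xbar)(yi-ybar))
n = 3, xbar = 30/3 = 10, ybar = 35/3 ≈ 11.666667
sum((xi-xbar)(yi-ybar)) = 3
Cov = 3 / 3 = 1

1.0000


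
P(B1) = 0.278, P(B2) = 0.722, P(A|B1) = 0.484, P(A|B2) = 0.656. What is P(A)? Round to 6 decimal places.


P(A) = P(A|B1)*P(B1) + P(A|B2)*P(B2)
P(A|B1)*P(B1) = 0.484 * 0.278 = 0.134552
P(A|B2)*P(B2) = 0.656 * 0.722 = 0.473632
P(A) = 0.134552 + 0.473632 = 0.608184

0.608184


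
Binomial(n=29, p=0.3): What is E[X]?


E[X] = n*p = 29 * 0.3 = 8.7

8.7


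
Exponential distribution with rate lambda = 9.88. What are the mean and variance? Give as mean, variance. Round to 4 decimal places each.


mean = 1/lam, var = 1/lam^2
mean = 1 / 9.88 = 25/247 ≈ 0.101215
lam^2 = 9.88^2 = 97.6144
var = 1 / 97.6144 ≈ 0.010244

0.1012, 0.0102


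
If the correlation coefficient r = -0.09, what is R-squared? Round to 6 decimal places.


R^2 = r^2 = (-0.09)^2 = 0.0081

0.008100


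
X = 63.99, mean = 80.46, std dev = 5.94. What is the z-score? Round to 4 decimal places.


z = (X - mu) / sigma
X - mu = 63.99 - 80.46 = -16.47
z = -16.47 / 5.94 = -61/22 ≈ -2.772727

-2.7727


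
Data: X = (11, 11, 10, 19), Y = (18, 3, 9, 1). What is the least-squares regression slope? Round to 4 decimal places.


b = sum((xi-xbar)(yi-ybar)) / sum((xi-xbar)^2)
n = 4, xbar = 51/4 = 12.75, ybar = 31/4 = 7.75
Sxy = sum((xi-xbar)(yi-ybar)) = -55.25
Sxx = sum((xi-xbar)^2) = 52.75
b = Sxy / Sxx = -221/211 ≈ -1.047393

-1.0474


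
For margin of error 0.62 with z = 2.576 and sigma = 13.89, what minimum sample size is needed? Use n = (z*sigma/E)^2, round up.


z*sigma/E = 2.576 * 13.89 / 0.62 = 223629/3875 ≈ 57.710710
(z*sigma/E)^2 ≈ 3330.526011
round up: n = 3331

3331


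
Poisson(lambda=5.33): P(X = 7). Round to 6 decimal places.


P = e^(-lam) * lam^k / k!
e^(-5.33) ≈ 0.004844070
lam^k = 5.33^7 ≈ 122205.418654
k! = 7! = 5040
P = 0.004844070 * 122205.418654 / 5040 ≈ 0.117455

0.117455


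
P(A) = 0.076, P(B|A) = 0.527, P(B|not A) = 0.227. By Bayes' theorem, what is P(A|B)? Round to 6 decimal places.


P(A|B) = P(B|A)*P(A) / P(B), P(B) = P(B|A)*P(A) + P(B|not A)*P(not A)
P(B|A)*P(A) = 0.527 * 0.076 = 0.040052
P(B|not A)*P(not A) = 0.227 * 0.924 = 0.209748
P(B) = 0.040052 + 0.209748 = 0.2498
P(A|B) = 0.040052 / 0.2498 ≈ 0.16033627

0.160336


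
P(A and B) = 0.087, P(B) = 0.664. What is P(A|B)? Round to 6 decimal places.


P(A|B) = P(A and B) / P(B) = 0.087 / 0.664 = 87/664 ≈ 0.13102410

0.131024


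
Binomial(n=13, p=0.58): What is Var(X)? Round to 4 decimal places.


Var = n*p*(1-p) = 13 * 0.58 * 0.42 = 3.1668

3.1668


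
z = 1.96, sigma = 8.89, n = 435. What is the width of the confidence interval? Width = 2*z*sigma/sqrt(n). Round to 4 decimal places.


width = 2*z*sigma/sqrt(n)
2*z*sigma = 2 * 1.96 * 8.89 = 34.8488
sqrt(435) ≈ 20.856654
width = 34.8488 / 20.856654 ≈ 1.670872

1.6709


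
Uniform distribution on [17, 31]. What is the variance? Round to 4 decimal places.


Var = (b-a)^2 / 12
(b-a)^2 = (31 - 17)^2 = 196
Var = 196/12 ≈ 16.333333

16.3333


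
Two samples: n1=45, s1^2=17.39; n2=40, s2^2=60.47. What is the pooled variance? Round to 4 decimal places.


sp^2 = ((n1-1)*s1^2 + (n2-1)*s2^2)/(n1+n2-2)
(n1-1)*s1^2 = 44 * 17.39 = 765.16
(n2-1)*s2^2 = 39 * 60.47 = 2358.33
numerator = 765.16 + 2358.33 = 3123.49
n1+n2-2 = 83
sp^2 = 3123.49 / 83 = 312349/8300 ≈ 37.632410

37.6324


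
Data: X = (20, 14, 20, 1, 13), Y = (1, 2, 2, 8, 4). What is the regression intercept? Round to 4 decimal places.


a = ybar - b*xbar, where b = sum((xi-xbar)(yi-ybar)) / sum((xi-xbar)^2)
n = 5, xbar = 68/5 = 13.6, ybar = 17/5 = 3.4
Sxy = sum((xi-xbar)(yi-ybar)) = -83.2
Sxx = sum((xi-xbar)^2) = 241.2
b = Sxy / Sxx = -208/603 ≈ -0.344942
a = 3.4 - (-0.344942) * 13.6 = 4879/603 ≈ 8.091211

8.0912


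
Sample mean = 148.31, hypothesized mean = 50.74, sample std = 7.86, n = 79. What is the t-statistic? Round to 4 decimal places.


t = (xbar - mu0) / (s/sqrt(n))
xbar - mu0 = 148.31 - 50.74 = 97.57
sqrt(79) ≈ 8.88819442
s/sqrt(n) = 7.86 / 8.88819442 ≈ 0.88431909
t = 97.57 / 0.88431909 ≈ 110.333477

110.3335


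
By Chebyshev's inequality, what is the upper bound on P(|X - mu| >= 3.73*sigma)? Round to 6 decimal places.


P <= 1/k^2
k^2 = 3.73^2 = 13.9129
1/k^2 = 1 / 13.9129 ≈ 0.07187574

0.071876


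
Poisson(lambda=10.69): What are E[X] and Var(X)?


E[X] = Var(X) = lambda = 10.69

10.69, 10.69


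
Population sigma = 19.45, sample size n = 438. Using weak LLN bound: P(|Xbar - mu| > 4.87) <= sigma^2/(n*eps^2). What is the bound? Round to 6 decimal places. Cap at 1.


bound = min(1, sigma^2/(n*eps^2))
sigma^2 = 19.45^2 = 378.3025
n*eps^2 = 438 * 4.87^2 = 438 * 23.7169 = 10388.0022
sigma^2/(n*eps^2) = 378.3025 / 10388.0022 ≈ 0.03641725

0.036417


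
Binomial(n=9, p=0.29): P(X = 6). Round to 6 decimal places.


P = C(n,k) * p^k * (1-p)^(n-k)
C(9,6) = 84
p^k = 0.29^6 ≈ 0.0005948233
(1-p)^(n-k) = 0.71^3 = 0.357911
P = 84 * 0.0005948233 * 0.357911 ≈ 0.017883

0.017883


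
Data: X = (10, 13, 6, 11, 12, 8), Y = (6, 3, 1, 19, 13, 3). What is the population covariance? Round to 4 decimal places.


Cov = (1/n)*sum((xi-xbar)(yi-ybar))
n = 6, xbar = 60/6 = 10, ybar = 45/6 = 7.5
sum((xi-xbar)(yi-ybar)) = 44
Cov = 44 / 6 = 22/3 ≈ 7.333333

7.3333


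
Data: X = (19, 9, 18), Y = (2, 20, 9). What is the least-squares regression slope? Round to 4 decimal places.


b = sum((xi-xbar)(yi-ybar)) / sum((xi-xbar)^2)
n = 3, xbar = 46/3 ≈ 15.333333, ybar = 31/3 ≈ 10.333333
Sxy = sum((xi-xbar)(yi-ybar)) = -286/3 ≈ -95.333333
Sxx = sum((xi-xbar)^2) = 182/3 ≈ 60.666667
b = Sxy / Sxx = -11/7 ≈ -1.571429

-1.5714


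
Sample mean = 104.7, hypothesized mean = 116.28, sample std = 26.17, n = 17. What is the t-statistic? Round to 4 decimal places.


t = (xbar - mu0) / (s/sqrt(n))
xbar - mu0 = 104.7 - 116.28 = -11.58
sqrt(17) ≈ 4.12310563
s/sqrt(n) = 26.17 / 4.12310563 ≈ 6.34715731
t = -11.58 / 6.34715731 ≈ -1.824439

-1.8244


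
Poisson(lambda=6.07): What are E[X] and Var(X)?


E[X] = Var(X) = lambda = 6.07

6.07, 6.07


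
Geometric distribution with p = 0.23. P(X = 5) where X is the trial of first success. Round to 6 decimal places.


P = (1-p)^(k-1) * p
(1-p)^(k-1) = 0.77^4 ≈ 0.3515304
P = 0.3515304 * 0.23 ≈ 0.08085199

0.080852


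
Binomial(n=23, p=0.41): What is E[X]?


E[X] = n*p = 23 * 0.41 = 9.43

9.43


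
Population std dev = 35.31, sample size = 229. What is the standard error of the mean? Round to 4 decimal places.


SE = sigma / sqrt(n)
sqrt(229) ≈ 15.132746
SE = 35.31 / 15.132746 ≈ 2.333350

2.3334


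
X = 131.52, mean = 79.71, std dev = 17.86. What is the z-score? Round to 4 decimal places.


z = (X - mu) / sigma
X - mu = 131.52 - 79.71 = 51.81
z = 51.81 / 17.86 = 5181/1786 ≈ 2.900896

2.9009


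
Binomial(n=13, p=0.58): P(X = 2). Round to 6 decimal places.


P = C(n,k) * p^k * (1-p)^(n-k)
C(13,2) = 78
p^k = 0.58^2 = 0.3364
(1-p)^(n-k) = 0.42^11 ≈ 0.00007173683
P = 78 * 0.3364 * 0.00007173683 ≈ 0.001882

0.001882


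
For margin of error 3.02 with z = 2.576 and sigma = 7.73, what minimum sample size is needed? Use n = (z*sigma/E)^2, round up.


z*sigma/E = 2.576 * 7.73 / 3.02 ≈ 6.593536
(z*sigma/E)^2 ≈ 43.474723
round up: n = 44

44


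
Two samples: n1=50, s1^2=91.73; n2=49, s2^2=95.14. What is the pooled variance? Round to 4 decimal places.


sp^2 = ((n1-1)*s1^2 + (n2-1)*s2^2)/(n1+n2-2)
(n1-1)*s1^2 = 49 * 91.73 = 4494.77
(n2-1)*s2^2 = 48 * 95.14 = 4566.72
numerator = 4494.77 + 4566.72 = 9061.49
n1+n2-2 = 97
sp^2 = 9061.49 / 97 = 906149/9700 ≈ 93.417423

93.4174


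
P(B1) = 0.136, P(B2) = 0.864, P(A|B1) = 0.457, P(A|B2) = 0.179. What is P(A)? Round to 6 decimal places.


P(A) = P(A|B1)*P(B1) + P(A|B2)*P(B2)
P(A|B1)*P(B1) = 0.457 * 0.136 = 0.062152
P(A|B2)*P(B2) = 0.179 * 0.864 = 0.154656
P(A) = 0.062152 + 0.154656 = 0.216808

0.216808


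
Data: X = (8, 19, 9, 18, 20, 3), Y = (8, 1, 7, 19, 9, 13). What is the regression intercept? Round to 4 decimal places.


a = ybar - b*xbar, where b = sum((xi-xbar)(yi-ybar)) / sum((xi-xbar)^2)
n = 6, xbar = 77/6 ≈ 12.833333, ybar = 57/6 = 9.5
Sxy = sum((xi-xbar)(yi-ybar)) = -24.5
Sxx = sum((xi-xbar)^2) = 1505/6 ≈ 250.833333
b = Sxy / Sxx = -21/215 ≈ -0.097674
a = 9.5 - (-0.097674) * 12.833333 = 2312/215 ≈ 10.753488

10.7535


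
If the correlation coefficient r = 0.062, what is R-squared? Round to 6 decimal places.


R^2 = r^2 = (0.062)^2 = 0.003844

0.003844


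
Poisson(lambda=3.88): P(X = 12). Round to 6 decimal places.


P = e^(-lam) * lam^k / k!
e^(-3.88) ≈ 0.02065083
lam^k = 3.88^12 ≈ 11640743.160370
k! = 12! = 479001600
P = 0.02065083 * 11640743.160370 / 479001600 ≈ 0.000502

0.000502


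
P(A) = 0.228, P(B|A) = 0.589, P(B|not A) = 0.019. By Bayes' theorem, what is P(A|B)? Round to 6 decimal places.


P(A|B) = P(B|A)*P(A) / P(B), P(B) = P(B|A)*P(A) + P(B|not A)*P(not A)
P(B|A)*P(A) = 0.589 * 0.228 = 0.134292
P(B|not A)*P(not A) = 0.019 * 0.772 = 0.014668
P(B) = 0.134292 + 0.014668 = 0.14896
P(A|B) = 0.134292 / 0.14896 = 1767/1960 ≈ 0.90153061

0.901531


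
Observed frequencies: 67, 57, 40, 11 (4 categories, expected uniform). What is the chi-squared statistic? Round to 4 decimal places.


chi2 = sum((O-E)^2/E), E = total/4
total = 175, E = 175/4 = 43.75
(67 - 43.75)^2 / 43.75 = 540.5625 / 43.75 = 8649/700 ≈ 12.355714
(57 - 43.75)^2 / 43.75 = 175.5625 / 43.75 = 2809/700 ≈ 4.012857
(40 - 43.75)^2 / 43.75 = 14.0625 / 43.75 = 9/28 ≈ 0.321429
(11 - 43.75)^2 / 43.75 = 1072.5625 / 43.75 = 17161/700 ≈ 24.515714
chi2 = 7211/175 ≈ 41.205714

41.2057


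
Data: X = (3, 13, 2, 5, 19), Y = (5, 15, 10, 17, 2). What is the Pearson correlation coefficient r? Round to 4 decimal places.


r = sum((xi-xbar)(yi-ybar)) / sqrt(sum((xi-xbar)^2) * sum((yi-ybar)^2))
n = 5, xbar = 42/5 = 8.4, ybar = 49/5 = 9.8
Sxy = sum((xi-xbar)(yi-ybar)) = -58.6
Sxx = sum((xi-xbar)^2) = 215.2
Syy = sum((yi-ybar)^2) = 162.8
sqrt(Sxx*Syy) ≈ 187.175212
r = Sxy / sqrt(Sxx*Syy) = -58.6 / 187.175212 ≈ -0.313076

-0.3131


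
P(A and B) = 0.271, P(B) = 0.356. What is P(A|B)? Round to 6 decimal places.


P(A|B) = P(A and B) / P(B) = 0.271 / 0.356 = 271/356 ≈ 0.76123596

0.761236


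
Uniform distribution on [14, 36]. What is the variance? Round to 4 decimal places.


Var = (b-a)^2 / 12
(b-a)^2 = (36 - 14)^2 = 484
Var = 484/12 ≈ 40.333333

40.3333


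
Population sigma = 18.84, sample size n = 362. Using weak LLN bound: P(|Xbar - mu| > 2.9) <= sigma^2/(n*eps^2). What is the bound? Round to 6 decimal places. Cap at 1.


bound = min(1, sigma^2/(n*eps^2))
sigma^2 = 18.84^2 = 354.9456
n*eps^2 = 362 * 2.9^2 = 362 * 8.41 = 3044.42
sigma^2/(n*eps^2) = 354.9456 / 3044.42 ≈ 0.11658891

0.116589


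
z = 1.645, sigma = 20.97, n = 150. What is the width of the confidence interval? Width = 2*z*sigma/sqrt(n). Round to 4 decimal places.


width = 2*z*sigma/sqrt(n)
2*z*sigma = 2 * 1.645 * 20.97 = 68.9913
sqrt(150) ≈ 12.247449
width = 68.9913 / 12.247449 ≈ 5.633116

5.6331


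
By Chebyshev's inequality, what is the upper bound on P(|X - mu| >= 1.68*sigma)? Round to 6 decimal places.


P <= 1/k^2
k^2 = 1.68^2 = 2.8224
1/k^2 = 1 / 2.8224 = 625/1764 ≈ 0.35430839

0.354308


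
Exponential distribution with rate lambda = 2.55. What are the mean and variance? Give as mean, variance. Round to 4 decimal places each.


mean = 1/lam, var = 1/lam^2
mean = 1 / 2.55 = 20/51 ≈ 0.392157
lam^2 = 2.55^2 = 6.5025
var = 1 / 6.5025 = 400/2601 ≈ 0.153787

0.3922, 0.1538


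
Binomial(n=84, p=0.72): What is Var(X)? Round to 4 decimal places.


Var = n*p*(1-p) = 84 * 0.72 * 0.28 = 16.9344

16.9344


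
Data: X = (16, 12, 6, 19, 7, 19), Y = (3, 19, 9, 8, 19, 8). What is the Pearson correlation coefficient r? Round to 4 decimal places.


r = sum((xi-xbar)(yi-ybar)) / sqrt(sum((xi-xbar)^2) * sum((yi-ybar)^2))
n = 6, xbar = 79/6 ≈ 13.166667, ybar = 66/6 = 11
Sxy = sum((xi-xbar)(yi-ybar)) = -102
Sxx = sum((xi-xbar)^2) = 1001/6 ≈ 166.833333
Syy = sum((yi-ybar)^2) = 214
sqrt(Sxx*Syy) ≈ 188.950611
r = Sxy / sqrt(Sxx*Syy) = -102 / 188.950611 ≈ -0.539824

-0.5398


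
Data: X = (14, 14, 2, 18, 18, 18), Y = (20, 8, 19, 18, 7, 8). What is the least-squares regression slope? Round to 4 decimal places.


b = sum((xi-xbar)(yi-ybar)) / sum((xi-xbar)^2)
n = 6, xbar = 84/6 = 14, ybar = 80/6 = 40/3 ≈ 13.333333
Sxy = sum((xi-xbar)(yi-ybar)) = -96
Sxx = sum((xi-xbar)^2) = 192
b = Sxy / Sxx = -0.5

-0.5000


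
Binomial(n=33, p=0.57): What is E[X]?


E[X] = n*p = 33 * 0.57 = 18.81

18.81


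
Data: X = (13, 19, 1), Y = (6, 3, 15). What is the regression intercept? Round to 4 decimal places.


a = ybar - b*xbar, where b = sum((xi-xbar)(yi-ybar)) / sum((xi-xbar)^2)
n = 3, xbar = 33/3 = 11, ybar = 24/3 = 8
Sxy = sum((xi-xbar)(yi-ybar)) = -114
Sxx = sum((xi-xbar)^2) = 168
b = Sxy / Sxx = -19/28 ≈ -0.678571
a = 8 - (-0.678571) * 11 = 433/28 ≈ 15.464286

15.4643


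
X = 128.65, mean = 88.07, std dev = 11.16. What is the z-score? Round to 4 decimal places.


z = (X - mu) / sigma
X - mu = 128.65 - 88.07 = 40.58
z = 40.58 / 11.16 = 2029/558 ≈ 3.636201

3.6362


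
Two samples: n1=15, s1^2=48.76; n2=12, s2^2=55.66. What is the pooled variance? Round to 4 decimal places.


sp^2 = ((n1-1)*s1^2 + (n2-1)*s2^2)/(n1+n2-2)
(n1-1)*s1^2 = 14 * 48.76 = 682.64
(n2-1)*s2^2 = 11 * 55.66 = 612.26
numerator = 682.64 + 612.26 = 1294.9
n1+n2-2 = 25
sp^2 = 1294.9 / 25 = 51.796

51.7960


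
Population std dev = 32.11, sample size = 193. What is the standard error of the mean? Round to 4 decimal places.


SE = sigma / sqrt(n)
sqrt(193) ≈ 13.892444
SE = 32.11 / 13.892444 ≈ 2.311328

2.3113


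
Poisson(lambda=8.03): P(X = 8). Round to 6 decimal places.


P = e^(-lam) * lam^k / k!
e^(-8.03) ≈ 0.0003255482
lam^k = 8.03^8 ≈ 17287188.286957
k! = 8! = 40320
P = 0.0003255482 * 17287188.286957 / 40320 ≈ 0.139579

0.139579


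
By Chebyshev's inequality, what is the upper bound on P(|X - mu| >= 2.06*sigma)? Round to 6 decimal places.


P <= 1/k^2
k^2 = 2.06^2 = 4.2436
1/k^2 = 1 / 4.2436 ≈ 0.23564898

0.235649


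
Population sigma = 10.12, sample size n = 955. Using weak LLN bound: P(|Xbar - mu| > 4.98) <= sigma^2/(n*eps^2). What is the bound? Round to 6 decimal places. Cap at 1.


bound = min(1, sigma^2/(n*eps^2))
sigma^2 = 10.12^2 = 102.4144
n*eps^2 = 955 * 4.98^2 = 955 * 24.8004 = 23684.382
sigma^2/(n*eps^2) = 102.4144 / 23684.382 ≈ 0.00432413

0.004324


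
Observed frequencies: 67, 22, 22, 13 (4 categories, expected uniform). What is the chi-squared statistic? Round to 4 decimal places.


chi2 = sum((O-E)^2/E), E = total/4
total = 124, E = 124/4 = 31
(67 - 31)^2 / 31 = 1296 / 31 = 1296/31 ≈ 41.806452
(22 - 31)^2 / 31 = 81 / 31 = 81/31 ≈ 2.612903
(22 - 31)^2 / 31 = 81 / 31 = 81/31 ≈ 2.612903
(13 - 31)^2 / 31 = 324 / 31 = 324/31 ≈ 10.451613
chi2 = 1782/31 ≈ 57.483871

57.4839


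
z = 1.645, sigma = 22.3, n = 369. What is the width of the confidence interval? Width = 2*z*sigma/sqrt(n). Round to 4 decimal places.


width = 2*z*sigma/sqrt(n)
2*z*sigma = 2 * 1.645 * 22.3 = 73.367
sqrt(369) ≈ 19.209373
width = 73.367 / 19.209373 ≈ 3.819333

3.8193


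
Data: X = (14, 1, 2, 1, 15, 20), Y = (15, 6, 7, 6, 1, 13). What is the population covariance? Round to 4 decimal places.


Cov = (1/n)*sum((xi-xbar)(yi-ybar))
n = 6, xbar = 53/6 ≈ 8.833333, ybar = 48/6 = 8
sum((xi-xbar)(yi-ybar)) = 87
Cov = 87 / 6 = 14.5

14.5000


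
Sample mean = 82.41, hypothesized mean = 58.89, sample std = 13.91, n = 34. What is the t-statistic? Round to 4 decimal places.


t = (xbar - mu0) / (s/sqrt(n))
xbar - mu0 = 82.41 - 58.89 = 23.52
sqrt(34) ≈ 5.83095189
s/sqrt(n) = 13.91 / 5.83095189 ≈ 2.38554532
t = 23.52 / 2.38554532 ≈ 9.859381

9.8594


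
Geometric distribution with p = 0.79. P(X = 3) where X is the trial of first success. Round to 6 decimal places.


P = (1-p)^(k-1) * p
(1-p)^(k-1) = 0.21^2 = 0.0441
P = 0.0441 * 0.79 = 0.034839

0.034839


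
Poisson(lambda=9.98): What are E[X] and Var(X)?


E[X] = Var(X) = lambda = 9.98

9.98, 9.98


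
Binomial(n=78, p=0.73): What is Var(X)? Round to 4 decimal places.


Var = n*p*(1-p) = 78 * 0.73 * 0.27 = 15.3738

15.3738


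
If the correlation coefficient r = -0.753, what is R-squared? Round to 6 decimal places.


R^2 = r^2 = (-0.753)^2 = 0.567009

0.567009


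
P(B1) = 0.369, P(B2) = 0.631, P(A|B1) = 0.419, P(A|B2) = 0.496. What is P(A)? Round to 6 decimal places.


P(A) = P(A|B1)*P(B1) + P(A|B2)*P(B2)
P(A|B1)*P(B1) = 0.419 * 0.369 = 0.154611
P(A|B2)*P(B2) = 0.496 * 0.631 = 0.312976
P(A) = 0.154611 + 0.312976 = 0.467587

0.467587


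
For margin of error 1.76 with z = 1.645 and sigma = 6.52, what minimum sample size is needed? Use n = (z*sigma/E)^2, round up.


z*sigma/E = 1.645 * 6.52 / 1.76 = 53627/8800 ≈ 6.093977
(z*sigma/E)^2 ≈ 37.136559
round up: n = 38

38


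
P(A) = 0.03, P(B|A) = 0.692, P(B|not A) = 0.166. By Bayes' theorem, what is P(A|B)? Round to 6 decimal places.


P(A|B) = P(B|A)*P(A) / P(B), P(B) = P(B|A)*P(A) + P(B|not A)*P(not A)
P(B|A)*P(A) = 0.692 * 0.03 = 0.02076
P(B|not A)*P(not A) = 0.166 * 0.97 = 0.16102
P(B) = 0.02076 + 0.16102 = 0.18178
P(A|B) = 0.02076 / 0.18178 = 1038/9089 ≈ 0.11420398

0.114204


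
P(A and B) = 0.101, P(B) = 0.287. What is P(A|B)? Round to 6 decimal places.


P(A|B) = P(A and B) / P(B) = 0.101 / 0.287 = 101/287 ≈ 0.35191638

0.351916


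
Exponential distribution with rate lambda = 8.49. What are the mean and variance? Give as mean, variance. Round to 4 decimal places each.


mean = 1/lam, var = 1/lam^2
mean = 1 / 8.49 = 100/849 ≈ 0.117786
lam^2 = 8.49^2 = 72.0801
var = 1 / 72.0801 ≈ 0.013873

0.1178, 0.0139


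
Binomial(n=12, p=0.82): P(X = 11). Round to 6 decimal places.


P = C(n,k) * p^k * (1-p)^(n-k)
C(12,11) = 12
p^k = 0.82^11 ≈ 0.1127074
(1-p)^(n-k) = 0.18^1 = 0.18
P = 12 * 0.1127074 * 0.18 ≈ 0.243448

0.243448


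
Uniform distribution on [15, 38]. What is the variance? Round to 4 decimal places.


Var = (b-a)^2 / 12
(b-a)^2 = (38 - 15)^2 = 529
Var = 529/12 ≈ 44.083333

44.0833


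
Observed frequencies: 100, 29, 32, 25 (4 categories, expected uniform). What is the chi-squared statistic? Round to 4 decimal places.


chi2 = sum((O-E)^2/E), E = total/4
total = 186, E = 186/4 = 46.5
(100 - 46.5)^2 / 46.5 = 2862.25 / 46.5 = 11449/186 ≈ 61.553763
(29 - 46.5)^2 / 46.5 = 306.25 / 46.5 = 1225/186 ≈ 6.586022
(32 - 46.5)^2 / 46.5 = 210.25 / 46.5 = 841/186 ≈ 4.521505
(25 - 46.5)^2 / 46.5 = 462.25 / 46.5 = 1849/186 ≈ 9.940860
chi2 = 7682/93 ≈ 82.602151

82.6022


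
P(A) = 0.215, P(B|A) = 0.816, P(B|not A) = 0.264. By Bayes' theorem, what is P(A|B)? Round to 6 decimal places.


P(A|B) = P(B|A)*P(A) / P(B), P(B) = P(B|A)*P(A) + P(B|not A)*P(not A)
P(B|A)*P(A) = 0.816 * 0.215 = 0.17544
P(B|not A)*P(not A) = 0.264 * 0.785 = 0.20724
P(B) = 0.17544 + 0.20724 = 0.38268
P(A|B) = 0.17544 / 0.38268 = 1462/3189 ≈ 0.45845093

0.458451


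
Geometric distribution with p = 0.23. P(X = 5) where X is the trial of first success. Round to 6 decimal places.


P = (1-p)^(k-1) * p
(1-p)^(k-1) = 0.77^4 ≈ 0.3515304
P = 0.3515304 * 0.23 ≈ 0.08085199

0.080852


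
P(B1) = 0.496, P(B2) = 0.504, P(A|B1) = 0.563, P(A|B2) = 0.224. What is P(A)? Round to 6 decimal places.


P(A) = P(A|B1)*P(B1) + P(A|B2)*P(B2)
P(A|B1)*P(B1) = 0.563 * 0.496 = 0.279248
P(A|B2)*P(B2) = 0.224 * 0.504 = 0.112896
P(A) = 0.279248 + 0.112896 = 0.392144

0.392144


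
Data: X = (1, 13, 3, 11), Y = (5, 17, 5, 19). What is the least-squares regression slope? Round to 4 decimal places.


b = sum((xi-xbar)(yi-ybar)) / sum((xi-xbar)^2)
n = 4, xbar = 28/4 = 7, ybar = 46/4 = 11.5
Sxy = sum((xi-xbar)(yi-ybar)) = 128
Sxx = sum((xi-xbar)^2) = 104
b = Sxy / Sxx = 16/13 ≈ 1.230769

1.2308


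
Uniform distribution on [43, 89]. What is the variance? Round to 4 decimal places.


Var = (b-a)^2 / 12
(b-a)^2 = (89 - 43)^2 = 2116
Var = 2116/12 ≈ 176.333333

176.3333


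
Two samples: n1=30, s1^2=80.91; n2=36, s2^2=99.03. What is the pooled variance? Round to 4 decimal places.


sp^2 = ((n1-1)*s1^2 + (n2-1)*s2^2)/(n1+n2-2)
(n1-1)*s1^2 = 29 * 80.91 = 2346.39
(n2-1)*s2^2 = 35 * 99.03 = 3466.05
numerator = 2346.39 + 3466.05 = 5812.44
n1+n2-2 = 64
sp^2 = 5812.44 / 64 = 90.819375

90.8194


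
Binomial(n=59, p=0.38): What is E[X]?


E[X] = n*p = 59 * 0.38 = 22.42

22.42


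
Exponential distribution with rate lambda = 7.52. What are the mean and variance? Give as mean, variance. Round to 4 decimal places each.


mean = 1/lam, var = 1/lam^2
mean = 1 / 7.52 = 25/188 ≈ 0.132979
lam^2 = 7.52^2 = 56.5504
var = 1 / 56.5504 ≈ 0.017683

0.1330, 0.0177


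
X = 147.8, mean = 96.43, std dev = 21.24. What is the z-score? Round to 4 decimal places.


z = (X - mu) / sigma
X - mu = 147.8 - 96.43 = 51.37
z = 51.37 / 21.24 = 5137/2124 ≈ 2.418550

2.4185


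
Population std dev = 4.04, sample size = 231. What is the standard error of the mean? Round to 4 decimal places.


SE = sigma / sqrt(n)
sqrt(231) ≈ 15.198684
SE = 4.04 / 15.198684 ≈ 0.265812

0.2658


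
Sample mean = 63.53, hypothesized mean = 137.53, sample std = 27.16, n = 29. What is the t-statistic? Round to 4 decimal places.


t = (xbar - mu0) / (s/sqrt(n))
xbar - mu0 = 63.53 - 137.53 = -74
sqrt(29) ≈ 5.38516481
s/sqrt(n) = 27.16 / 5.38516481 ≈ 5.04348538
t = -74 / 5.04348538 ≈ -14.672393

-14.6724
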